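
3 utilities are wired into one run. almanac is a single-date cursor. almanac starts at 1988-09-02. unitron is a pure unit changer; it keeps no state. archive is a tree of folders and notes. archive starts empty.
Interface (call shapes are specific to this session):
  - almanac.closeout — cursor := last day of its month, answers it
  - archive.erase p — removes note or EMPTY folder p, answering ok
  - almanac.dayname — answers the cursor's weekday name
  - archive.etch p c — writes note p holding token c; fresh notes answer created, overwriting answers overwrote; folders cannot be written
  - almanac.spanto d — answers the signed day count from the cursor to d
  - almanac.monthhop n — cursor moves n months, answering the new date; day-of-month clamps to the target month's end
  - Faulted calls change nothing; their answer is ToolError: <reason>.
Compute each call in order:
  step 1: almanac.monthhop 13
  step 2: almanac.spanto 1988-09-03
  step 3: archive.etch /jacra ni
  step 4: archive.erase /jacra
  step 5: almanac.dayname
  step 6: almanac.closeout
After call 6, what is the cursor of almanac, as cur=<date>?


Answer: cur=1989-10-31

Derivation:
> almanac.monthhop n='13'
  1989-10-02
> almanac.spanto d='1988-09-03'
  -394
> archive.etch p='/jacra' c='ni'
  created
> archive.erase p='/jacra'
  ok
> almanac.dayname
  Monday
> almanac.closeout
  1989-10-31


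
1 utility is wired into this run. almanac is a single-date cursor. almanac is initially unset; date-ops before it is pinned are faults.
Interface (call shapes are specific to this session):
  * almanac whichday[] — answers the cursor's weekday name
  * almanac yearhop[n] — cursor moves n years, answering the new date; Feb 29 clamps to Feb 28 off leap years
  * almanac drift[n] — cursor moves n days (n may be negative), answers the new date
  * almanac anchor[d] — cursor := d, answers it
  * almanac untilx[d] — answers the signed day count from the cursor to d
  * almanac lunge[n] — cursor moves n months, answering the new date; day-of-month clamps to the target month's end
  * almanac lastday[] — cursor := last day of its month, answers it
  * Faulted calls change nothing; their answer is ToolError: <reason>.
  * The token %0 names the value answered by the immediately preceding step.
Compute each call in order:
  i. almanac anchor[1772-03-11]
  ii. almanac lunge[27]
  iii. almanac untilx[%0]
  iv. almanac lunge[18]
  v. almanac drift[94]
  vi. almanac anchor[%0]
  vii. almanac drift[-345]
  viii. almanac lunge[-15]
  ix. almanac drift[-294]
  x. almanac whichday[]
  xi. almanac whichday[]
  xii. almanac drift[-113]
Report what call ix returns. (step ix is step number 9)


Answer: 1773-03-16

Derivation:
Step: almanac anchor[d='1772-03-11']
Result: 1772-03-11
Step: almanac lunge[n='27']
Result: 1774-06-11
Step: almanac untilx[d='%0']
Result: 0
Step: almanac lunge[n='18']
Result: 1775-12-11
Step: almanac drift[n='94']
Result: 1776-03-14
Step: almanac anchor[d='%0']
Result: 1776-03-14
Step: almanac drift[n='-345']
Result: 1775-04-04
Step: almanac lunge[n='-15']
Result: 1774-01-04
Step: almanac drift[n='-294']
Result: 1773-03-16
Step: almanac whichday[]
Result: Tuesday
Step: almanac whichday[]
Result: Tuesday
Step: almanac drift[n='-113']
Result: 1772-11-23


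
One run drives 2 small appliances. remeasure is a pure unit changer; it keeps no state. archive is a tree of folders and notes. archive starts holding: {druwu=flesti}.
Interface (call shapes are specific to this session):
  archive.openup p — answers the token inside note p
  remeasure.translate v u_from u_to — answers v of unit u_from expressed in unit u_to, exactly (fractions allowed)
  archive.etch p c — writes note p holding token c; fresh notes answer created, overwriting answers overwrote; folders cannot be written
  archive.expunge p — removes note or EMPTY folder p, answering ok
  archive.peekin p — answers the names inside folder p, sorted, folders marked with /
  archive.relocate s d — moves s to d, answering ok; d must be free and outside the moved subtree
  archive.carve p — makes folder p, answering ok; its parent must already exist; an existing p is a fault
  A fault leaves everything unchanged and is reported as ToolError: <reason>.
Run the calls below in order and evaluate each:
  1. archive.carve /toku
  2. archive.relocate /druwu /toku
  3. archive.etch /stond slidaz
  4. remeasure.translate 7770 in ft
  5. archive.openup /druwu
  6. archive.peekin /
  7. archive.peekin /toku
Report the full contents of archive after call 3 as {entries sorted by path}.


Act: carve[/toku]
Obs: ok
Act: relocate[/druwu; /toku]
Obs: ToolError: exists
Act: etch[/stond; slidaz]
Obs: created
Act: translate[7770; in; ft]
Obs: 1295/2
Act: openup[/druwu]
Obs: flesti
Act: peekin[/]
Obs: [druwu, stond, toku/]
Act: peekin[/toku]
Obs: []

Answer: {druwu=flesti, stond=slidaz, toku/}


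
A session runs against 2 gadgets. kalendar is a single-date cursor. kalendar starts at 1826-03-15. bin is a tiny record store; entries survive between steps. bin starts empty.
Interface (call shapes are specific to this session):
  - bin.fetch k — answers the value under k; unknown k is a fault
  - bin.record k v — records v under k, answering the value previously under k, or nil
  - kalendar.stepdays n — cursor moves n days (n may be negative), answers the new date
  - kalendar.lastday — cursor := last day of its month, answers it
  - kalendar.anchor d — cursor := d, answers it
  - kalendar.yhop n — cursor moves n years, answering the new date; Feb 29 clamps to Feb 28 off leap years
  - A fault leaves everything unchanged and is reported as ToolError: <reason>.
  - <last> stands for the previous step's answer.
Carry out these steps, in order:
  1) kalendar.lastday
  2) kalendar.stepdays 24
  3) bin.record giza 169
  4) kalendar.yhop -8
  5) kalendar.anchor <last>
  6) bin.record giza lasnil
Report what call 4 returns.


! kalendar.lastday() ~> 1826-03-31
! kalendar.stepdays(n=24) ~> 1826-04-24
! bin.record(k=giza, v=169) ~> nil
! kalendar.yhop(n=-8) ~> 1818-04-24
! kalendar.anchor(d=<last>) ~> 1818-04-24
! bin.record(k=giza, v=lasnil) ~> 169

Answer: 1818-04-24


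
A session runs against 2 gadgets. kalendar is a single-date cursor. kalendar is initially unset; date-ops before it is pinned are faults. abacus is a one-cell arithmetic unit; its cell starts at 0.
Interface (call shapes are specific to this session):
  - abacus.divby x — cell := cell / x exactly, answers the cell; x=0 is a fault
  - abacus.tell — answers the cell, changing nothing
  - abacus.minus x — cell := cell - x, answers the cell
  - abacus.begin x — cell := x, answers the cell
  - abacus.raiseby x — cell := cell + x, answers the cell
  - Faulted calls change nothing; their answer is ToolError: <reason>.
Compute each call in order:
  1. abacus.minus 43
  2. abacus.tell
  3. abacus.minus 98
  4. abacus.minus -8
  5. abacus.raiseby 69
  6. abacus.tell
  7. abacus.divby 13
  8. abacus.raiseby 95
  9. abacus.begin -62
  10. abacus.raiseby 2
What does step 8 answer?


Answer: 1171/13

Derivation:
% 1. minus(43) -> -43
% 2. tell() -> -43
% 3. minus(98) -> -141
% 4. minus(-8) -> -133
% 5. raiseby(69) -> -64
% 6. tell() -> -64
% 7. divby(13) -> -64/13
% 8. raiseby(95) -> 1171/13
% 9. begin(-62) -> -62
% 10. raiseby(2) -> -60


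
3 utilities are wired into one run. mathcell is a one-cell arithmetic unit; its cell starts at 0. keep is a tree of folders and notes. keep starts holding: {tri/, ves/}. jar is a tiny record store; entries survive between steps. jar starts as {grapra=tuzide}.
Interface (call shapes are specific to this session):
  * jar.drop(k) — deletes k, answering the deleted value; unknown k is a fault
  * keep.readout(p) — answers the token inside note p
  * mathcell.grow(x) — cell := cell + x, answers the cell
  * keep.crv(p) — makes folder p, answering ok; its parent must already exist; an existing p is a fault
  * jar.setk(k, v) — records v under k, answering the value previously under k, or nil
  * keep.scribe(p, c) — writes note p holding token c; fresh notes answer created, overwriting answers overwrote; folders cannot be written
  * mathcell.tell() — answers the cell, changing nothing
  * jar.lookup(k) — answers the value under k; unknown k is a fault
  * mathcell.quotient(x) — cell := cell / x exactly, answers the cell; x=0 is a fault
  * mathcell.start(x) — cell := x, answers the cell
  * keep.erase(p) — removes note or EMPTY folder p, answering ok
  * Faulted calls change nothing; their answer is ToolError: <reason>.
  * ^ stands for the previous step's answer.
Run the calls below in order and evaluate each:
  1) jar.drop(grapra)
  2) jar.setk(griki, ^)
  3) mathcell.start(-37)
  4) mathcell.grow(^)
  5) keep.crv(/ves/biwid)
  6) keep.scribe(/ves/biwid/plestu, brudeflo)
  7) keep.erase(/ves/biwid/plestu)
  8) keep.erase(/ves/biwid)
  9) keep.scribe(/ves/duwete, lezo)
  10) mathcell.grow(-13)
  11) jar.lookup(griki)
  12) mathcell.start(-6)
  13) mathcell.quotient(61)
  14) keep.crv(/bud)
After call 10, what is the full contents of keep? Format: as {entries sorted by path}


·→ jar.drop(k='grapra')
·← tuzide
·→ jar.setk(k='griki', v='^')
·← nil
·→ mathcell.start(x='-37')
·← -37
·→ mathcell.grow(x='^')
·← -74
·→ keep.crv(p='/ves/biwid')
·← ok
·→ keep.scribe(p='/ves/biwid/plestu', c='brudeflo')
·← created
·→ keep.erase(p='/ves/biwid/plestu')
·← ok
·→ keep.erase(p='/ves/biwid')
·← ok
·→ keep.scribe(p='/ves/duwete', c='lezo')
·← created
·→ mathcell.grow(x='-13')
·← -87
·→ jar.lookup(k='griki')
·← tuzide
·→ mathcell.start(x='-6')
·← -6
·→ mathcell.quotient(x='61')
·← -6/61
·→ keep.crv(p='/bud')
·← ok

Answer: {tri/, ves/, ves/duwete=lezo}


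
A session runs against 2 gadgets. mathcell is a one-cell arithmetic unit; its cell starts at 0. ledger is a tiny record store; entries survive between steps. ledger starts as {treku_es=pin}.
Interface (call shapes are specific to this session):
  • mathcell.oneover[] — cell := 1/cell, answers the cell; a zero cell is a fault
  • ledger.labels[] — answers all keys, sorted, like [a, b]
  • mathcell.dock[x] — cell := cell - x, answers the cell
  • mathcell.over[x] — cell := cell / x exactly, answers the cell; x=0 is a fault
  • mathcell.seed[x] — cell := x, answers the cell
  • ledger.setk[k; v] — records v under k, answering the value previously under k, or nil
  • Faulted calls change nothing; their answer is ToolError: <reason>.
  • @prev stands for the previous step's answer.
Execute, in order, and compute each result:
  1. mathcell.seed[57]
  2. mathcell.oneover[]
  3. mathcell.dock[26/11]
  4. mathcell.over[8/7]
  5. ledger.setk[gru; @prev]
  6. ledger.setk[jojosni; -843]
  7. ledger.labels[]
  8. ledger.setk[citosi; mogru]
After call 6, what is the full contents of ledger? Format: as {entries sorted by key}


Answer: {gru=-10297/5016, jojosni=-843, treku_es=pin}

Derivation:
Invoking mathcell.seed on x: 57, giving 57.
Calling mathcell.oneover, and see 1/57.
I use mathcell.dock on x: 26/11, giving -1471/627.
Next I call mathcell.over on x: 8/7, which returns -10297/5016.
I run ledger.setk on k: gru, v: @prev, and observe nil.
I run ledger.setk on k: jojosni, v: -843, and get nil.
Next I call ledger.labels(): [gru, jojosni, treku_es].
I use ledger.setk on k: citosi, v: mogru, — result: nil.


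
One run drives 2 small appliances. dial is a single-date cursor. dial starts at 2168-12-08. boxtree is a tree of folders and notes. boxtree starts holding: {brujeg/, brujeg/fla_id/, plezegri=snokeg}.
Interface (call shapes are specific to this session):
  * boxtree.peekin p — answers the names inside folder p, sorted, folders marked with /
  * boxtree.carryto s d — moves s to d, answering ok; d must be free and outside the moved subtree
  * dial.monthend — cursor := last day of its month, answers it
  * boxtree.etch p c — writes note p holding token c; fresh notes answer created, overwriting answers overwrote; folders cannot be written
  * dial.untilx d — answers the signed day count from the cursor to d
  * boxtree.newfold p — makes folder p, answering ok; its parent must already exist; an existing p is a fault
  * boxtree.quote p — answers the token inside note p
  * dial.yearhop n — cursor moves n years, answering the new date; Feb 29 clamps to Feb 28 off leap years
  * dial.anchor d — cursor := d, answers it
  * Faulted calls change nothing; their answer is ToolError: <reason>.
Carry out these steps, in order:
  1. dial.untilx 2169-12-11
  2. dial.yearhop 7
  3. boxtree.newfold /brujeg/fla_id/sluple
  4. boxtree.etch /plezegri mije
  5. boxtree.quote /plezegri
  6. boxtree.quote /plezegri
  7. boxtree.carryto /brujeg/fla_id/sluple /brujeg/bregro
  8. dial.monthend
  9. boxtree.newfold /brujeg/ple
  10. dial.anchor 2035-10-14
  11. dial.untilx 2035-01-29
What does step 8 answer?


~$ dial.untilx d='2169-12-11'
  368
~$ dial.yearhop n='7'
  2175-12-08
~$ boxtree.newfold p='/brujeg/fla_id/sluple'
  ok
~$ boxtree.etch p='/plezegri' c='mije'
  overwrote
~$ boxtree.quote p='/plezegri'
  mije
~$ boxtree.quote p='/plezegri'
  mije
~$ boxtree.carryto s='/brujeg/fla_id/sluple' d='/brujeg/bregro'
  ok
~$ dial.monthend
  2175-12-31
~$ boxtree.newfold p='/brujeg/ple'
  ok
~$ dial.anchor d='2035-10-14'
  2035-10-14
~$ dial.untilx d='2035-01-29'
  -258

Answer: 2175-12-31


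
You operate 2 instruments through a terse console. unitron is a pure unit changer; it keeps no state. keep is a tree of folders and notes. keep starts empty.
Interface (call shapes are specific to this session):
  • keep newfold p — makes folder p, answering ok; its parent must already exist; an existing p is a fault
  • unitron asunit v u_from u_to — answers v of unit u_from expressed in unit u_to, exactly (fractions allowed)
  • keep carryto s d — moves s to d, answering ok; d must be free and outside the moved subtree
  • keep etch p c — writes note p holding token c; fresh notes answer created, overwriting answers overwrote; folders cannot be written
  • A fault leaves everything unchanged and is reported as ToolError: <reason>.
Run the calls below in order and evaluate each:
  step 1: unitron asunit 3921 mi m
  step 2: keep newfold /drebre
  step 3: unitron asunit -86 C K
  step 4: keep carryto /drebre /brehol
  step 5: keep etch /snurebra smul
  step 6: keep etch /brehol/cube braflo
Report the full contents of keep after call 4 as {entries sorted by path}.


Answer: {brehol/}

Derivation:
Now I run unitron asunit using v='3921', u_from='mi', u_to='m', and get 788779728/125.
Calling keep newfold using p='/drebre': ok.
I try unitron asunit using v='-86', u_from='C', u_to='K', and get 3743/20.
Now I run keep carryto using s='/drebre', d='/brehol', and get ok.
Next I call keep etch using p='/snurebra', c='smul', which returns created.
Next I call keep etch using p='/brehol/cube', c='braflo', which returns created.


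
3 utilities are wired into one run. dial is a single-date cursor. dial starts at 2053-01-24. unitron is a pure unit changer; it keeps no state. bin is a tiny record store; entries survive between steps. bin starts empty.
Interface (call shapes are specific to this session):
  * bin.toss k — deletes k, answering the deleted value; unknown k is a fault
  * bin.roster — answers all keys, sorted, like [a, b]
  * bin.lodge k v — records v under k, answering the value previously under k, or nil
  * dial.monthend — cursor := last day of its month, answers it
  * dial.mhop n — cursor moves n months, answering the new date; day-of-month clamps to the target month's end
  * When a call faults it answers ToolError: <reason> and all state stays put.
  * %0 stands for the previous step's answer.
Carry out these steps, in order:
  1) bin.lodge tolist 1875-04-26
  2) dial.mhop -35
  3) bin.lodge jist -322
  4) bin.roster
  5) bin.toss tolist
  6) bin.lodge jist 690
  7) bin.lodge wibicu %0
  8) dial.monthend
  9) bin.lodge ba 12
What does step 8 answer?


Answer: 2050-02-28

Derivation:
CALL bin.lodge[k=tolist; v=1875-04-26]
RET  nil
CALL dial.mhop[n=-35]
RET  2050-02-24
CALL bin.lodge[k=jist; v=-322]
RET  nil
CALL bin.roster[]
RET  [jist, tolist]
CALL bin.toss[k=tolist]
RET  1875-04-26
CALL bin.lodge[k=jist; v=690]
RET  -322
CALL bin.lodge[k=wibicu; v=%0]
RET  nil
CALL dial.monthend[]
RET  2050-02-28
CALL bin.lodge[k=ba; v=12]
RET  nil


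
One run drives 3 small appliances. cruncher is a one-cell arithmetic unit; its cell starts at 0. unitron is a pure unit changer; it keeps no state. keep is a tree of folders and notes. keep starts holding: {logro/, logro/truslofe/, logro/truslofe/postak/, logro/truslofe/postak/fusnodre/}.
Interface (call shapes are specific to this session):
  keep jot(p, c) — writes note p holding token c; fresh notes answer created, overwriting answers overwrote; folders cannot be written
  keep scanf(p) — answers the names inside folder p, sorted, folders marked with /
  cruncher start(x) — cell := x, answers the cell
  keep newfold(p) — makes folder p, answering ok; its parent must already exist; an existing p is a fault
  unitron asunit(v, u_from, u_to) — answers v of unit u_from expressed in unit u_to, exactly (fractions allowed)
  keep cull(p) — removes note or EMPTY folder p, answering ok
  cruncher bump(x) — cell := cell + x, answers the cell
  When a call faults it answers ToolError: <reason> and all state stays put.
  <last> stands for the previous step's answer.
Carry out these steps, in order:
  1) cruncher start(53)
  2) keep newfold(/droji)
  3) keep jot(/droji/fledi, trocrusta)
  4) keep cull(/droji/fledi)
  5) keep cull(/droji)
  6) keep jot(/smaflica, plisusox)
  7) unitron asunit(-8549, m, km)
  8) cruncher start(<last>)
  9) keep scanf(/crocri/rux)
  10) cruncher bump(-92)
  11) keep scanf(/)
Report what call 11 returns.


Answer: [logro/, smaflica]

Derivation:
CALL cruncher start[x=53]
RET  53
CALL keep newfold[p=/droji]
RET  ok
CALL keep jot[p=/droji/fledi; c=trocrusta]
RET  created
CALL keep cull[p=/droji/fledi]
RET  ok
CALL keep cull[p=/droji]
RET  ok
CALL keep jot[p=/smaflica; c=plisusox]
RET  created
CALL unitron asunit[v=-8549; u_from=m; u_to=km]
RET  -8549/1000
CALL cruncher start[x=<last>]
RET  -8549/1000
CALL keep scanf[p=/crocri/rux]
RET  ToolError: not found
CALL cruncher bump[x=-92]
RET  -100549/1000
CALL keep scanf[p=/]
RET  [logro/, smaflica]


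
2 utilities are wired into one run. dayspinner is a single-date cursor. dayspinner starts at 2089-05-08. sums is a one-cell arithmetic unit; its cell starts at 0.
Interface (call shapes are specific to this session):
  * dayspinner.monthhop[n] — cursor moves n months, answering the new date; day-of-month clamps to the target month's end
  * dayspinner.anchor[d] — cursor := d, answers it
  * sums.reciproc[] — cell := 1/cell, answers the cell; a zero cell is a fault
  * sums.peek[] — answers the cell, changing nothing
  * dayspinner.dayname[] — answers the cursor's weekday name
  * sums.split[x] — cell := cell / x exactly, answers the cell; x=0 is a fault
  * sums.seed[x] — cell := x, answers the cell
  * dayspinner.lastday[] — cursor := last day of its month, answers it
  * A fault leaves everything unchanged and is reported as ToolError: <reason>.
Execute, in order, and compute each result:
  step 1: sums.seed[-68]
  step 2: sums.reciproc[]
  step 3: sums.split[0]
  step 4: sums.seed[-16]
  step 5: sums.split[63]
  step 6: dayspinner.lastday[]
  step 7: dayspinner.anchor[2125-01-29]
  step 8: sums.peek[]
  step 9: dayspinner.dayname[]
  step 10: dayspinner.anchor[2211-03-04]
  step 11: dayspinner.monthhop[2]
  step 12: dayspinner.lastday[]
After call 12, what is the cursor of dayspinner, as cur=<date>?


Answer: cur=2211-05-31

Derivation:
> sums.seed x: -68
:: -68
> sums.reciproc
:: -1/68
> sums.split x: 0
:: ToolError: division by zero
> sums.seed x: -16
:: -16
> sums.split x: 63
:: -16/63
> dayspinner.lastday
:: 2089-05-31
> dayspinner.anchor d: 2125-01-29
:: 2125-01-29
> sums.peek
:: -16/63
> dayspinner.dayname
:: Monday
> dayspinner.anchor d: 2211-03-04
:: 2211-03-04
> dayspinner.monthhop n: 2
:: 2211-05-04
> dayspinner.lastday
:: 2211-05-31


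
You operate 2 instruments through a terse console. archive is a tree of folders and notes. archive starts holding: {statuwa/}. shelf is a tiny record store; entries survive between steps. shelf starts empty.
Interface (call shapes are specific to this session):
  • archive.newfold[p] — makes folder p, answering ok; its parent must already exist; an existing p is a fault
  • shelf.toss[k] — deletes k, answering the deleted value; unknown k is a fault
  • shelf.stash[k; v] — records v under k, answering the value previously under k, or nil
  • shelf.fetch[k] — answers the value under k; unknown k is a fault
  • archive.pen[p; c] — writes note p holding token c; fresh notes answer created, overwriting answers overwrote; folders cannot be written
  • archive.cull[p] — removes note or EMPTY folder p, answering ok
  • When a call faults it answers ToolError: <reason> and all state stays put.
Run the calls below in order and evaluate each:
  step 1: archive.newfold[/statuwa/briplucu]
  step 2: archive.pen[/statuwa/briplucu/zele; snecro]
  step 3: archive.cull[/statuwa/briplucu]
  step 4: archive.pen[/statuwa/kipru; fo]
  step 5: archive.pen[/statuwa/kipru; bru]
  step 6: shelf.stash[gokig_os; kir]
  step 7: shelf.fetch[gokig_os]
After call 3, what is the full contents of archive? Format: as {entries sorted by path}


Answer: {statuwa/, statuwa/briplucu/, statuwa/briplucu/zele=snecro}

Derivation:
I try archive.newfold passing p→/statuwa/briplucu, giving ok.
Invoking archive.pen passing p→/statuwa/briplucu/zele, c→snecro, yielding created.
I run archive.cull passing p→/statuwa/briplucu: ToolError: not empty.
I run archive.pen passing p→/statuwa/kipru, c→fo, giving created.
Next I call archive.pen passing p→/statuwa/kipru, c→bru, and see overwrote.
Calling shelf.stash passing k→gokig_os, v→kir, which returns nil.
I use shelf.fetch passing k→gokig_os, which returns kir.


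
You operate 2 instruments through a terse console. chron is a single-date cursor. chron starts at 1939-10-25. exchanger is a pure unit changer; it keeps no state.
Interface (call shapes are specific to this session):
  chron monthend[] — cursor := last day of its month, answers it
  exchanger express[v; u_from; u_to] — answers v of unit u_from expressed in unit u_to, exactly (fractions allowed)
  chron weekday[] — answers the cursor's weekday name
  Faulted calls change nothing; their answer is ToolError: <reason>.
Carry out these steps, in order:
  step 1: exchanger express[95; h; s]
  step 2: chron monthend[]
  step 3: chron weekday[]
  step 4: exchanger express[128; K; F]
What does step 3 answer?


% exchanger express v='95' u_from='h' u_to='s'
[out] 342000
% chron monthend
[out] 1939-10-31
% chron weekday
[out] Tuesday
% exchanger express v='128' u_from='K' u_to='F'
[out] -22927/100

Answer: Tuesday


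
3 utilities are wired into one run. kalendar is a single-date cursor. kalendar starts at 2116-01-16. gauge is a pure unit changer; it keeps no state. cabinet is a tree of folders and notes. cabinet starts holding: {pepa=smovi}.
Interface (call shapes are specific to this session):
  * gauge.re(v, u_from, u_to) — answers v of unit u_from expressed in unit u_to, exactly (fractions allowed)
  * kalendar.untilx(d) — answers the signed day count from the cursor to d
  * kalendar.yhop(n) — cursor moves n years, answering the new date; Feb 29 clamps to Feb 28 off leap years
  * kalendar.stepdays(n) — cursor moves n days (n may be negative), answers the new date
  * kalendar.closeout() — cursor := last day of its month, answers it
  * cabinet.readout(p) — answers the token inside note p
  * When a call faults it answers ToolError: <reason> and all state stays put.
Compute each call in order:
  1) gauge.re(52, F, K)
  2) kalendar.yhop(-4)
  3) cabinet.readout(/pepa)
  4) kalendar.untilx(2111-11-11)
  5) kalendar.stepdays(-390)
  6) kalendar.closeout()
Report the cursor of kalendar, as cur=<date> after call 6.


>> gauge.re(52, F, K)
<< 51167/180
>> kalendar.yhop(-4)
<< 2112-01-16
>> cabinet.readout(/pepa)
<< smovi
>> kalendar.untilx(2111-11-11)
<< -66
>> kalendar.stepdays(-390)
<< 2110-12-22
>> kalendar.closeout()
<< 2110-12-31

Answer: cur=2110-12-31


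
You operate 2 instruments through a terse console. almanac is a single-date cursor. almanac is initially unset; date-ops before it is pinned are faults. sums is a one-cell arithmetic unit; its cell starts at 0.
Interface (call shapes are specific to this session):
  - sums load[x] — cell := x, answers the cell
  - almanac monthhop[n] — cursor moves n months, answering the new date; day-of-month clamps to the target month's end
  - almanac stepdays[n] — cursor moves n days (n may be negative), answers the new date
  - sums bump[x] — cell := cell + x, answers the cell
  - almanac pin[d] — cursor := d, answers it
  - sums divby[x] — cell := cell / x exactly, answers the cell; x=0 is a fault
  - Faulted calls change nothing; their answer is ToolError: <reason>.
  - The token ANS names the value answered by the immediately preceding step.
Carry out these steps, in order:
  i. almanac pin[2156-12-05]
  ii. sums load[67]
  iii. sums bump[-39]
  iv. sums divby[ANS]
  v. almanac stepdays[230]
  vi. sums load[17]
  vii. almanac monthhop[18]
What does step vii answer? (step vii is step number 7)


Answer: 2159-01-23

Derivation:
>>> almanac pin d='2156-12-05'
  2156-12-05
>>> sums load x='67'
  67
>>> sums bump x='-39'
  28
>>> sums divby x='ANS'
  1
>>> almanac stepdays n='230'
  2157-07-23
>>> sums load x='17'
  17
>>> almanac monthhop n='18'
  2159-01-23


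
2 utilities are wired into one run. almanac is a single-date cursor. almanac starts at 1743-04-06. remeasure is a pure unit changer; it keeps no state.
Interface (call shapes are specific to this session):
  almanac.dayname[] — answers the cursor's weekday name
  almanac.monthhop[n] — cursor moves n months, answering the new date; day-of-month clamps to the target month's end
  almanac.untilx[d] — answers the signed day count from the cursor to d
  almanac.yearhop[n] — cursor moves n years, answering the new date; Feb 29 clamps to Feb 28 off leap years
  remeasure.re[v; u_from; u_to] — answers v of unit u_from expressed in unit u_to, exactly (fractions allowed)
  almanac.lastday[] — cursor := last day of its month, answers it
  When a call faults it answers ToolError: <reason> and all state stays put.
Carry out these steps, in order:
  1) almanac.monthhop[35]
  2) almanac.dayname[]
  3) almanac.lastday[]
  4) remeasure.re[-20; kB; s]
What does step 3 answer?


Answer: 1746-03-31

Derivation:
~$ almanac.monthhop n='35'
:: 1746-03-06
~$ almanac.dayname
:: Sunday
~$ almanac.lastday
:: 1746-03-31
~$ remeasure.re v='-20' u_from='kB' u_to='s'
:: ToolError: incompatible units


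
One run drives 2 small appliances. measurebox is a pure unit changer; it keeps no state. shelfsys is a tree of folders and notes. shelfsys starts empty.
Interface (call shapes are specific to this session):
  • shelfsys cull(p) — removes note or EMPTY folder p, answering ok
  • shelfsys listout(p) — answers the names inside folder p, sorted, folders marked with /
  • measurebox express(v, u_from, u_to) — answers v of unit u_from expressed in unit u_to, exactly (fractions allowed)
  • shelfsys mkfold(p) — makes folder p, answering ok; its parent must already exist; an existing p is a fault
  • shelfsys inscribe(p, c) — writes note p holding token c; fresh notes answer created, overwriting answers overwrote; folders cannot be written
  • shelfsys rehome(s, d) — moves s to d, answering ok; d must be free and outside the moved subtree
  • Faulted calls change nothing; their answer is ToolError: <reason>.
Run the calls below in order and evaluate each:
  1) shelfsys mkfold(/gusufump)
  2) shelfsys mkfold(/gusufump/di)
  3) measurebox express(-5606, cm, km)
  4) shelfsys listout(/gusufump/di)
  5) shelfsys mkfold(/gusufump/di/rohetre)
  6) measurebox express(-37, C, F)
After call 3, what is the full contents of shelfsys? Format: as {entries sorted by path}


>>> shelfsys mkfold p='/gusufump'
:: ok
>>> shelfsys mkfold p='/gusufump/di'
:: ok
>>> measurebox express v='-5606' u_from='cm' u_to='km'
:: -2803/50000
>>> shelfsys listout p='/gusufump/di'
:: []
>>> shelfsys mkfold p='/gusufump/di/rohetre'
:: ok
>>> measurebox express v='-37' u_from='C' u_to='F'
:: -173/5

Answer: {gusufump/, gusufump/di/}


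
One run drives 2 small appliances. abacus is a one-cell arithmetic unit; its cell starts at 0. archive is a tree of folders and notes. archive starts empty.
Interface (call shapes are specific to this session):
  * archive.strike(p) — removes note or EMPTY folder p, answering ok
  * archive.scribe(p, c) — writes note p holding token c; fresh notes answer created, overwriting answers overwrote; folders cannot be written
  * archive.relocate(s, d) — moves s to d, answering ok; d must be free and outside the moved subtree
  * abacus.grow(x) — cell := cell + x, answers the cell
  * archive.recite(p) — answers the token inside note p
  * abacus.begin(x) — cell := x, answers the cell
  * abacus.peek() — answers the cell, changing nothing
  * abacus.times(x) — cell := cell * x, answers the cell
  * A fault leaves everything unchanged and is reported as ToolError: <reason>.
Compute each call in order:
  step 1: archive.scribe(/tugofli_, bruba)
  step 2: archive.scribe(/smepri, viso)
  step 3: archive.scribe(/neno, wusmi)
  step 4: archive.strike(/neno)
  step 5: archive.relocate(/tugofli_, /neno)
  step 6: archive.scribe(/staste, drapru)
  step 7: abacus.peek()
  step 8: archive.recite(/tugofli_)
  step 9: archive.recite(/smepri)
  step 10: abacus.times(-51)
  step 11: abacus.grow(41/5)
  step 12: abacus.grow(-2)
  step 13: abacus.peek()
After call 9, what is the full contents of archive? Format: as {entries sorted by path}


Answer: {neno=bruba, smepri=viso, staste=drapru}

Derivation:
Do: archive.scribe[p: /tugofli_; c: bruba]
See: created
Do: archive.scribe[p: /smepri; c: viso]
See: created
Do: archive.scribe[p: /neno; c: wusmi]
See: created
Do: archive.strike[p: /neno]
See: ok
Do: archive.relocate[s: /tugofli_; d: /neno]
See: ok
Do: archive.scribe[p: /staste; c: drapru]
See: created
Do: abacus.peek[]
See: 0
Do: archive.recite[p: /tugofli_]
See: ToolError: not found
Do: archive.recite[p: /smepri]
See: viso
Do: abacus.times[x: -51]
See: 0
Do: abacus.grow[x: 41/5]
See: 41/5
Do: abacus.grow[x: -2]
See: 31/5
Do: abacus.peek[]
See: 31/5


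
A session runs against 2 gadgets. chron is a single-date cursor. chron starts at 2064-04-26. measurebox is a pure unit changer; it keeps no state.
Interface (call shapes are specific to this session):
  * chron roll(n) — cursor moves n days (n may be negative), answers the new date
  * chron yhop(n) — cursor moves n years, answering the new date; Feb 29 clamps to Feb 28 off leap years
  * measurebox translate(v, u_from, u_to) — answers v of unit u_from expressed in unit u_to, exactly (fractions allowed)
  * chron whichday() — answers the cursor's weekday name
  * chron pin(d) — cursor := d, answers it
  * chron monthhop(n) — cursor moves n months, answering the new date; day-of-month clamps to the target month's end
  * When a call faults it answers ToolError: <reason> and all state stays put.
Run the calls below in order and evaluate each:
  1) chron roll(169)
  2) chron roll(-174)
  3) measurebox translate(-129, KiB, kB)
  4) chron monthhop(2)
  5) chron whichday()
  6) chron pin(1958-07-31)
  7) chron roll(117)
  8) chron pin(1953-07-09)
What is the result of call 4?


Answer: 2064-06-21

Derivation:
Do: chron roll[n→169]
See: 2064-10-12
Do: chron roll[n→-174]
See: 2064-04-21
Do: measurebox translate[v→-129; u_from→KiB; u_to→kB]
See: -16512/125
Do: chron monthhop[n→2]
See: 2064-06-21
Do: chron whichday[]
See: Saturday
Do: chron pin[d→1958-07-31]
See: 1958-07-31
Do: chron roll[n→117]
See: 1958-11-25
Do: chron pin[d→1953-07-09]
See: 1953-07-09


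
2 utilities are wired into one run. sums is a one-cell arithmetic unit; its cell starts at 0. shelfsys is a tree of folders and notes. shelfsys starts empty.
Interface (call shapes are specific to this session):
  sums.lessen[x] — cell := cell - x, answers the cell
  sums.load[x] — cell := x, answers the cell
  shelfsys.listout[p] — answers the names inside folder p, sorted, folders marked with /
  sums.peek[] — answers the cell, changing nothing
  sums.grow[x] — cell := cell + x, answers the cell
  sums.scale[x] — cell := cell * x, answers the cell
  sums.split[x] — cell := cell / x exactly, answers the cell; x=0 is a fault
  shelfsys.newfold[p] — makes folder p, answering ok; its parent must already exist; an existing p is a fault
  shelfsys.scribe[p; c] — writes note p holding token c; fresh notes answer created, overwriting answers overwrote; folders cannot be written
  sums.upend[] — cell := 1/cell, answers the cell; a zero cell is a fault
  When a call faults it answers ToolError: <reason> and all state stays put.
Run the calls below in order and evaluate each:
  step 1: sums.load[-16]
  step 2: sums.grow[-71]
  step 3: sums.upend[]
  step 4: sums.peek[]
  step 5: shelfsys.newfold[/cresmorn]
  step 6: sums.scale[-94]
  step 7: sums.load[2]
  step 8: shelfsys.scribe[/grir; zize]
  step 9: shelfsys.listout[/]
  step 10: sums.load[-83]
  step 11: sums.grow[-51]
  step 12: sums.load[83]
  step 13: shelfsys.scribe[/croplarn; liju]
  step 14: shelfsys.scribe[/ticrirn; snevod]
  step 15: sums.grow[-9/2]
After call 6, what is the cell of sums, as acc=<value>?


==> load(-16)
<== -16
==> grow(-71)
<== -87
==> upend()
<== -1/87
==> peek()
<== -1/87
==> newfold(/cresmorn)
<== ok
==> scale(-94)
<== 94/87
==> load(2)
<== 2
==> scribe(/grir, zize)
<== created
==> listout(/)
<== [cresmorn/, grir]
==> load(-83)
<== -83
==> grow(-51)
<== -134
==> load(83)
<== 83
==> scribe(/croplarn, liju)
<== created
==> scribe(/ticrirn, snevod)
<== created
==> grow(-9/2)
<== 157/2

Answer: acc=94/87


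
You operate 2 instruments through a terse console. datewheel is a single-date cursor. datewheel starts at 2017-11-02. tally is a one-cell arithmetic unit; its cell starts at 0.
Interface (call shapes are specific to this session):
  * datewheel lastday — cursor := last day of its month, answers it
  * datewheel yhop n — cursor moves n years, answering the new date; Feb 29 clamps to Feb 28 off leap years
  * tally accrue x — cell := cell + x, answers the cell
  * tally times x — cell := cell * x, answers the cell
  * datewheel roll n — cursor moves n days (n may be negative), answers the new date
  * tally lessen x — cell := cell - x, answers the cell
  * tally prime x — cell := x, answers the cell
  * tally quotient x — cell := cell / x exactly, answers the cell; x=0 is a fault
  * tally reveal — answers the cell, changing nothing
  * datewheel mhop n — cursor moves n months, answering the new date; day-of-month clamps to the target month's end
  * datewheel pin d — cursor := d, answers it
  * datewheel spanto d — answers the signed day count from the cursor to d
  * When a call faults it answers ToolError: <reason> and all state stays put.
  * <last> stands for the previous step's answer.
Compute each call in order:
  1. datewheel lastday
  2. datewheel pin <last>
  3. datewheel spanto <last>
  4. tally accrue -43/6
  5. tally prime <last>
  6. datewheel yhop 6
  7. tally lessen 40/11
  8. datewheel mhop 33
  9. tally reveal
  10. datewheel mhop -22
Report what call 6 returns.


! 1. datewheel lastday() => 2017-11-30
! 2. datewheel pin(<last>) => 2017-11-30
! 3. datewheel spanto(<last>) => 0
! 4. tally accrue(-43/6) => -43/6
! 5. tally prime(<last>) => -43/6
! 6. datewheel yhop(6) => 2023-11-30
! 7. tally lessen(40/11) => -713/66
! 8. datewheel mhop(33) => 2026-08-30
! 9. tally reveal() => -713/66
! 10. datewheel mhop(-22) => 2024-10-30

Answer: 2023-11-30


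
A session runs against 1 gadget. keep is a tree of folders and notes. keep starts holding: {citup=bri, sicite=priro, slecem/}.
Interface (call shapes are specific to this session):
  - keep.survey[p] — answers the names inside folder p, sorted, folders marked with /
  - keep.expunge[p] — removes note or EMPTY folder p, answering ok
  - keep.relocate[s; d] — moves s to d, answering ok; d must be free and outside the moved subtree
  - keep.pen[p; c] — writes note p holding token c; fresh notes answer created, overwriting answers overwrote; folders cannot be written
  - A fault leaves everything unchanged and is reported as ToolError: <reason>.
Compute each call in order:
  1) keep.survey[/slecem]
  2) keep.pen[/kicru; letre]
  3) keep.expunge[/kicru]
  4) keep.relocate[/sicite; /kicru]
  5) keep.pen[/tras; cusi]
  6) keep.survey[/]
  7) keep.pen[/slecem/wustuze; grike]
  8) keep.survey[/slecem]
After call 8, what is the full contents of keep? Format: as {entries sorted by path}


Answer: {citup=bri, kicru=priro, slecem/, slecem/wustuze=grike, tras=cusi}

Derivation:
-- 1. survey(p=/slecem) ~> []
-- 2. pen(p=/kicru, c=letre) ~> created
-- 3. expunge(p=/kicru) ~> ok
-- 4. relocate(s=/sicite, d=/kicru) ~> ok
-- 5. pen(p=/tras, c=cusi) ~> created
-- 6. survey(p=/) ~> [citup, kicru, slecem/, tras]
-- 7. pen(p=/slecem/wustuze, c=grike) ~> created
-- 8. survey(p=/slecem) ~> [wustuze]


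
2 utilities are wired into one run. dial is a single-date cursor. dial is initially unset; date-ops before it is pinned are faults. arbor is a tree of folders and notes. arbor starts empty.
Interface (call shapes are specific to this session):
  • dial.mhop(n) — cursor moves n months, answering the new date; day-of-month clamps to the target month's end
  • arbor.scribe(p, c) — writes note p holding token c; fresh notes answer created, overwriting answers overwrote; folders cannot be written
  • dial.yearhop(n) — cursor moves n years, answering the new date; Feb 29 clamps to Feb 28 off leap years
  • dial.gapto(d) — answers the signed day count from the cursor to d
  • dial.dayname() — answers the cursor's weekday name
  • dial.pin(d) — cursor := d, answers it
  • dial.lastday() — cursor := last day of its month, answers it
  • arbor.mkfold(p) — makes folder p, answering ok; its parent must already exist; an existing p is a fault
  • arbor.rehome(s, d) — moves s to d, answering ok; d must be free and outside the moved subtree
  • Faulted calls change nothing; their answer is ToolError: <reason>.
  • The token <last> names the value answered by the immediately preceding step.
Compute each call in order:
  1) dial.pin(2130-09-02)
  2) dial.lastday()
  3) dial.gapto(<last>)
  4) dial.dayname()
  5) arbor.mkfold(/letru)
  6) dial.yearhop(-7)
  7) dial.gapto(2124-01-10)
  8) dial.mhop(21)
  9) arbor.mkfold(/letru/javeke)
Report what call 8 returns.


Answer: 2125-06-30

Derivation:
Act: pin[d=2130-09-02]
Obs: 2130-09-02
Act: lastday[]
Obs: 2130-09-30
Act: gapto[d=<last>]
Obs: 0
Act: dayname[]
Obs: Saturday
Act: mkfold[p=/letru]
Obs: ok
Act: yearhop[n=-7]
Obs: 2123-09-30
Act: gapto[d=2124-01-10]
Obs: 102
Act: mhop[n=21]
Obs: 2125-06-30
Act: mkfold[p=/letru/javeke]
Obs: ok


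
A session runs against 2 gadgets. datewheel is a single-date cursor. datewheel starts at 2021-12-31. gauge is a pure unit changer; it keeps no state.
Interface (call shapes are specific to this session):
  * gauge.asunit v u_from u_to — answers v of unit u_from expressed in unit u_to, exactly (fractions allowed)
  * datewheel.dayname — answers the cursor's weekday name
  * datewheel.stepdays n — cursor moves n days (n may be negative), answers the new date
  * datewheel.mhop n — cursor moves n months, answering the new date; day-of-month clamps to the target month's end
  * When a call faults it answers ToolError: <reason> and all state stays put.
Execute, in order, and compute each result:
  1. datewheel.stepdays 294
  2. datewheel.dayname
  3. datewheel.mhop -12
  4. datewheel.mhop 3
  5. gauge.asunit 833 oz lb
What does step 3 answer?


// 1. datewheel.stepdays(n='294') => 2022-10-21
// 2. datewheel.dayname() => Friday
// 3. datewheel.mhop(n='-12') => 2021-10-21
// 4. datewheel.mhop(n='3') => 2022-01-21
// 5. gauge.asunit(v='833', u_from='oz', u_to='lb') => 833/16

Answer: 2021-10-21
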